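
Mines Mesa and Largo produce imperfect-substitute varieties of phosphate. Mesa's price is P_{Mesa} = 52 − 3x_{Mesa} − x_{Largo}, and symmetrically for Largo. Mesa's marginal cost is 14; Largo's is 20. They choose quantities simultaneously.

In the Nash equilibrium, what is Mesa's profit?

Mine Mesa's profit: π = x_{Mesa}(52 − 3x_{Mesa} − x_{Largo}) − 14x_{Mesa}.
∂π/∂x_{Mesa} = 38 − 6x_{Mesa} − x_{Largo} = 0 ⇒ x_{Mesa} = 19/3 − (1/6)x_{Largo}.
Similarly x_{Largo} = 16/3 − (1/6)x_{Mesa}.
Substituting the second reaction function into the first: x_{Mesa} = 19/3 − (1/6)(16/3 − (1/6)x_{Mesa}), which gives (35/36)x_{Mesa} = 49/9 ⇒ x_{Mesa} = 5.6.
Then x_{Largo} = 16/3 − (1/6)·5.6 = 4.4.
P_{Mesa} = 52 − 3·5.6 − 4.4 = 30.8.
Profit = (30.8 − 14)·5.6 = 94.08.

94.08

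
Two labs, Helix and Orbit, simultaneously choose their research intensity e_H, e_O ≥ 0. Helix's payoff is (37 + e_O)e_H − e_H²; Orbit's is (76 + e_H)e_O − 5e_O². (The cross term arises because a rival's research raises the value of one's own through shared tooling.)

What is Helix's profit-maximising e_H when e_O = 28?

Expanding Helix's payoff: 37e_H + e_Oe_H − e_H².
∂π/∂e_H = 37 + e_O − 2e_H = 0, so e_H = 18.5 + 0.5e_O.
At e_O = 28: e_H = 18.5 + 0.5·28 = 32.5.

32.5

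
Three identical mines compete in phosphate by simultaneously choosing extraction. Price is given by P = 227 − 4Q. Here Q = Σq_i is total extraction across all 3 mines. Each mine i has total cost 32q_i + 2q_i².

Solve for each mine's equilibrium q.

9.75

A representative mine's profit is π_i = q_i(227 − 4Q) − 32q_i − 2q_i², with Q = q_i + Σ_{j≠i} q_j.
First-order condition: 195 − 12q_i − 4Σ_{j≠i} q_j = 0.
Imposing symmetry (q_j = q for all j) turns Σ_{j≠i} q_j into 2q, so 195 = 20q and q = 9.75.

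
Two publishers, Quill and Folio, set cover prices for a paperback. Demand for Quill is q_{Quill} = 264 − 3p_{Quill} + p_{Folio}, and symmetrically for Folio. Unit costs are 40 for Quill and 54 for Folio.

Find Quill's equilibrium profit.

4332

Quill's profit: π = (p_{Quill} − 40)(264 − 3p_{Quill} + p_{Folio}).
∂π/∂p_{Quill} = 384 − 6p_{Quill} + p_{Folio} = 0 ⇒ p_{Quill} = 64 + (1/6)p_{Folio}.
Similarly p_{Folio} = 71 + (1/6)p_{Quill}.
Substituting the second reaction function into the first: p_{Quill} = 64 + (1/6)(71 + (1/6)p_{Quill}), which gives (35/36)p_{Quill} = 455/6 ⇒ p_{Quill} = 78.
Then p_{Folio} = 71 + (1/6)·78 = 84.
q_{Quill} = 264 − 3·78 + 84 = 114.
Profit = (78 − 40)·114 = 4332.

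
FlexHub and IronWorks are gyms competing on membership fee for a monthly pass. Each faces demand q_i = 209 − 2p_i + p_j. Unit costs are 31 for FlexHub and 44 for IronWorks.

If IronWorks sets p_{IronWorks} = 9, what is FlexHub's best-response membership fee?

FlexHub's profit: π = (p_{FlexHub} − 31)(209 − 2p_{FlexHub} + p_{IronWorks}).
∂π/∂p_{FlexHub} = 271 − 4p_{FlexHub} + p_{IronWorks} = 0 ⇒ p_{FlexHub} = 67.75 + 0.25p_{IronWorks}.
At p_{IronWorks} = 9: p_{FlexHub} = 67.75 + 0.25·9 = 70.

70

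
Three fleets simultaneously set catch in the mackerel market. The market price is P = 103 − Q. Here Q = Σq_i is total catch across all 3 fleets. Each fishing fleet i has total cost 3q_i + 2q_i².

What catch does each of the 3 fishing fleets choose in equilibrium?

A representative fishing fleet's profit is π_i = q_i(103 − Q) − 3q_i − 2q_i², with Q = q_i + Σ_{j≠i} q_j.
First-order condition: 100 − 6q_i − Σ_{j≠i} q_j = 0.
Imposing symmetry (q_j = q for all j) turns Σ_{j≠i} q_j into 2q, so 100 = 8q and q = 12.5.

12.5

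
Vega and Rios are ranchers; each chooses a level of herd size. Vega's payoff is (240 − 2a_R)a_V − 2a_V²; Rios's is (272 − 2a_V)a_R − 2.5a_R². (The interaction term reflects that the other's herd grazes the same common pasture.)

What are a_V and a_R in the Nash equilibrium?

41, 38

Expanding Vega's payoff: 240a_V − 2a_Ra_V − 2a_V².
∂π/∂a_V = 240 − 2a_R − 4a_V = 0, so a_V = 60 − 0.5a_R.
Likewise for Rios: a_R = 54.4 − 0.4a_V.
Plugging a_R into Vega's best response: a_V = 60 − 0.5(54.4 − 0.4a_V) ⇒ 0.8a_V = 32.8, so a_V = 41.
Then a_R = 54.4 − 0.4·41 = 38.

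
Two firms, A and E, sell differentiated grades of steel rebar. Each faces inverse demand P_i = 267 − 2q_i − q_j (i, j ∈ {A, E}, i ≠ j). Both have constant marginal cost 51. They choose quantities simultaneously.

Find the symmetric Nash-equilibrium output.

43.2

Firm A's profit: π = q_A(267 − 2q_A − q_E) − 51q_A.
∂π/∂q_A = 216 − 4q_A − q_E = 0 ⇒ q_A = 54 − 0.25q_E.
By symmetry q_E = q_A; substituting into the reaction function, 1.25q_A = 54 and q_A = 43.2.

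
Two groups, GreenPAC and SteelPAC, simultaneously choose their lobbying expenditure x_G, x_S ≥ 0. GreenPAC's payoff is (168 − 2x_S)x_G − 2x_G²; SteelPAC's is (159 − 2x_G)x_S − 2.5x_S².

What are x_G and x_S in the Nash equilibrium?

32.625, 18.75

Expanding GreenPAC's payoff: 168x_G − 2x_Sx_G − 2x_G².
∂π/∂x_G = 168 − 2x_S − 4x_G = 0, so x_G = 42 − 0.5x_S.
Likewise for SteelPAC: x_S = 31.8 − 0.4x_G.
Solving the two reaction functions simultaneously: (1 − (−0.5)(−0.4))x_G = 42 − 0.5·31.8, so 0.8x_G = 26.1 and x_G = 32.625.
Then x_S = 31.8 − 0.4·32.625 = 18.75.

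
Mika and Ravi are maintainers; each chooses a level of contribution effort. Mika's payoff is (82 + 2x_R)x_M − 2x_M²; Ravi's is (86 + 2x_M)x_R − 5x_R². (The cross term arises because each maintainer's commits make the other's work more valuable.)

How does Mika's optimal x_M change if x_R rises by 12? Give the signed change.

Expanding Mika's payoff: 82x_M + 2x_Rx_M − 2x_M².
∂π/∂x_M = 82 + 2x_R − 4x_M = 0, so x_M = 20.5 + 0.5x_R.
The reaction-function slope is 0.5, so a 12-unit rise in x_R moves x_M by 0.5 × 12 = 6. Mika's best response rises — the actions are strategic complements.

6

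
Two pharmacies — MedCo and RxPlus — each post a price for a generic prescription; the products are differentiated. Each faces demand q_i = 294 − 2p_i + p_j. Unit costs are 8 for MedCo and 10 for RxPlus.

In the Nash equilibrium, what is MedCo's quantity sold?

191.2

MedCo's profit: π = (p_{MedCo} − 8)(294 − 2p_{MedCo} + p_{RxPlus}).
∂π/∂p_{MedCo} = 310 − 4p_{MedCo} + p_{RxPlus} = 0 ⇒ p_{MedCo} = 77.5 + 0.25p_{RxPlus}.
Similarly p_{RxPlus} = 78.5 + 0.25p_{MedCo}.
Solving the two reaction functions simultaneously: (1 − (0.25)(0.25))p_{MedCo} = 77.5 + 0.25·78.5, so 0.9375p_{MedCo} = 97.125 and p_{MedCo} = 103.6.
Then p_{RxPlus} = 78.5 + 0.25·103.6 = 104.4.
q_{MedCo} = 294 − 2·103.6 + 104.4 = 191.2.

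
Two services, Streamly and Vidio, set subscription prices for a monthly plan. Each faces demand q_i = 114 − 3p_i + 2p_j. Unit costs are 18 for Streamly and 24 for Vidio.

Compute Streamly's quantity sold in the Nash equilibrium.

Streamly's profit: π = (p_{Streamly} − 18)(114 − 3p_{Streamly} + 2p_{Vidio}).
∂π/∂p_{Streamly} = 168 − 6p_{Streamly} + 2p_{Vidio} = 0 ⇒ p_{Streamly} = 28 + (1/3)p_{Vidio}.
Similarly p_{Vidio} = 31 + (1/3)p_{Streamly}.
Plugging p_{Vidio} into Streamly's best response: p_{Streamly} = 28 + (1/3)(31 + (1/3)p_{Streamly}) ⇒ (8/9)p_{Streamly} = 115/3, so p_{Streamly} = 43.125.
Then p_{Vidio} = 31 + (1/3)·43.125 = 45.375.
q_{Streamly} = 114 − 3·43.125 + 2·45.375 = 75.375.

75.375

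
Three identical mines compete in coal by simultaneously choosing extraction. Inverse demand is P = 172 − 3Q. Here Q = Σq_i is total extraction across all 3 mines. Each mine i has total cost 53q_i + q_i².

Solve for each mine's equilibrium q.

A representative mine's profit is π_i = q_i(172 − 3Q) − 53q_i − q_i², with Q = q_i + Σ_{j≠i} q_j.
First-order condition: 119 − 8q_i − 3Σ_{j≠i} q_j = 0.
With identical mines, set every q_j = q: then 119 − 8q − 6q = 0, i.e. q = 119/14 = 8.5.

8.5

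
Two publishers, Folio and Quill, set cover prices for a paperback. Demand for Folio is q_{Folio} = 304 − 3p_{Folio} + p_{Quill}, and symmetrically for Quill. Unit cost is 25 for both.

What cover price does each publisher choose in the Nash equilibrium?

Folio's profit: π = (p_{Folio} − 25)(304 − 3p_{Folio} + p_{Quill}).
∂π/∂p_{Folio} = 379 − 6p_{Folio} + p_{Quill} = 0 ⇒ p_{Folio} = 379/6 + (1/6)p_{Quill}.
By symmetry p_{Quill} = p_{Folio}; substituting into the reaction function, (5/6)p_{Folio} = 379/6 and p_{Folio} = 75.8.

75.8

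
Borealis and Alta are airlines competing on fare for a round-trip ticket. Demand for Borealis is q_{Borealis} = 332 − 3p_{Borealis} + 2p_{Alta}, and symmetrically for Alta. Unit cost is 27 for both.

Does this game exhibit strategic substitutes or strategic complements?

strategic complements

Borealis's profit: π = (p_{Borealis} − 27)(332 − 3p_{Borealis} + 2p_{Alta}).
∂π/∂p_{Borealis} = 413 − 6p_{Borealis} + 2p_{Alta} = 0 ⇒ p_{Borealis} = 413/6 + (1/3)p_{Alta}.
The best-response slope dp_{Borealis}/dp_{Alta} = 1/3 > 0: the reaction function is upward-sloping, so the choices are strategic complements.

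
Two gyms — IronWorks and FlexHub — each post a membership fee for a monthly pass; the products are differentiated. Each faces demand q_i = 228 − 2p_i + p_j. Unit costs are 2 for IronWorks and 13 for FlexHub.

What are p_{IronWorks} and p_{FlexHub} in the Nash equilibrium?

78.8, 83.2

IronWorks's profit: π = (p_{IronWorks} − 2)(228 − 2p_{IronWorks} + p_{FlexHub}).
∂π/∂p_{IronWorks} = 232 − 4p_{IronWorks} + p_{FlexHub} = 0 ⇒ p_{IronWorks} = 58 + 0.25p_{FlexHub}.
Similarly p_{FlexHub} = 63.5 + 0.25p_{IronWorks}.
Solving the two reaction functions simultaneously: (1 − (0.25)(0.25))p_{IronWorks} = 58 + 0.25·63.5, so 0.9375p_{IronWorks} = 73.875 and p_{IronWorks} = 78.8.
Then p_{FlexHub} = 63.5 + 0.25·78.8 = 83.2.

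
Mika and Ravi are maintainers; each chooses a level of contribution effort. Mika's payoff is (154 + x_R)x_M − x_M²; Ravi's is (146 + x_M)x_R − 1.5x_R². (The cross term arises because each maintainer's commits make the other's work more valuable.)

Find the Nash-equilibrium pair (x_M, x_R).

Expanding Mika's payoff: 154x_M + x_Rx_M − x_M².
∂π/∂x_M = 154 + x_R − 2x_M = 0, so x_M = 77 + 0.5x_R.
Likewise for Ravi: x_R = 146/3 + (1/3)x_M.
Solving the two reaction functions simultaneously: (1 − (0.5)(1/3))x_M = 77 + 0.5·(146/3), so (5/6)x_M = 304/3 and x_M = 121.6.
Then x_R = 146/3 + (1/3)·121.6 = 89.2.

121.6, 89.2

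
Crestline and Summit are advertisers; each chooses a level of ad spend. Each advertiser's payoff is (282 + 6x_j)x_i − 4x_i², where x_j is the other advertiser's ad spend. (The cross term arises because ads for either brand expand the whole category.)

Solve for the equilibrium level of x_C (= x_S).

Crestline's payoff is (282 + 6x_S)x_C − 4x_C².
∂π/∂x_C = 282 + 6x_S − 8x_C = 0, so x_C = 35.25 + 0.75x_S.
The game is symmetric, so in equilibrium x_S = x_C: the reaction function gives 0.25x_C = 35.25, hence x_C = 141.

141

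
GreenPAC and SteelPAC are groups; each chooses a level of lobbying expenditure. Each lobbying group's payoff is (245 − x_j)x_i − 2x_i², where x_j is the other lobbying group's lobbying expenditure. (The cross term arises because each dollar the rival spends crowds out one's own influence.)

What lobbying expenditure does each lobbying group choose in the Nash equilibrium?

49

GreenPAC's payoff is (245 − x_S)x_G − 2x_G².
∂π/∂x_G = 245 − x_S − 4x_G = 0, so x_G = 61.25 − 0.25x_S.
Setting x_G = x_S in the reaction function: x_G = 61.25 − 0.25x_G, so x_G = 61.25 / 1.25 = 49.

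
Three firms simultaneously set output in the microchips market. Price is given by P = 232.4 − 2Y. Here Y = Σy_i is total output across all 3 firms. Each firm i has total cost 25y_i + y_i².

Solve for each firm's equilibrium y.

20.74

A representative firm's profit is π_i = y_i(232.4 − 2Y) − 25y_i − y_i², with Y = y_i + Σ_{j≠i} y_j.
First-order condition: 207.4 − 6y_i − 2Σ_{j≠i} y_j = 0.
Imposing symmetry (y_j = y for all j) turns Σ_{j≠i} y_j into 2y, so 207.4 = 10y and y = 20.74.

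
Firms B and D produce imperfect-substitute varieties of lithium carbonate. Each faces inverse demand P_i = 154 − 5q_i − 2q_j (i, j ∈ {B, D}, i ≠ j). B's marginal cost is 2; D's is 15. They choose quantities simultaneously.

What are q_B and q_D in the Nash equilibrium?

12.9375, 11.3125

Firm B's profit: π = q_B(154 − 5q_B − 2q_D) − 2q_B.
∂π/∂q_B = 152 − 10q_B − 2q_D = 0 ⇒ q_B = 15.2 − 0.2q_D.
Similarly q_D = 13.9 − 0.2q_B.
Solving the two reaction functions simultaneously: (1 − (−0.2)(−0.2))q_B = 15.2 − 0.2·13.9, so 0.96q_B = 12.42 and q_B = 12.9375.
Then q_D = 13.9 − 0.2·12.9375 = 11.3125.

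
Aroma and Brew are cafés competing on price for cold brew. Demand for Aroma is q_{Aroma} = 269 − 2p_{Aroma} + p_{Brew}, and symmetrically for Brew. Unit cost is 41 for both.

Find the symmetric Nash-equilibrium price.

Aroma's profit: π = (p_{Aroma} − 41)(269 − 2p_{Aroma} + p_{Brew}).
∂π/∂p_{Aroma} = 351 − 4p_{Aroma} + p_{Brew} = 0 ⇒ p_{Aroma} = 87.75 + 0.25p_{Brew}.
Setting p_{Aroma} = p_{Brew} in the reaction function: p_{Aroma} = 87.75 + 0.25p_{Aroma}, so p_{Aroma} = 87.75 / 0.75 = 117.

117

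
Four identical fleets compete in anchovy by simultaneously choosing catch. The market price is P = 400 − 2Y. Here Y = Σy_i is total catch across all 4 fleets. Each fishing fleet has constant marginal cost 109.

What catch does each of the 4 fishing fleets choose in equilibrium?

A representative fishing fleet's profit is π_i = y_i(400 − 2Y) − 109y_i, with Y = y_i + Σ_{j≠i} y_j.
First-order condition: 291 − 4y_i − 2Σ_{j≠i} y_j = 0.
In a symmetric equilibrium every fishing fleet chooses the same y, so Σ_{j≠i} y_j = 3y. The condition becomes 291 − 10y = 0, giving y = 291/10 = 29.1.

29.1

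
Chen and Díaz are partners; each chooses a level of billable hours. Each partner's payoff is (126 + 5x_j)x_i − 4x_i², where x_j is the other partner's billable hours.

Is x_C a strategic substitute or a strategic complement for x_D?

Chen's payoff is (126 + 5x_D)x_C − 4x_C².
∂π/∂x_C = 126 + 5x_D − 8x_C = 0, so x_C = 15.75 + 0.625x_D.
The best-response slope dx_C/dx_D = 0.625 > 0: the reaction function is upward-sloping, so the choices are strategic complements.

strategic complements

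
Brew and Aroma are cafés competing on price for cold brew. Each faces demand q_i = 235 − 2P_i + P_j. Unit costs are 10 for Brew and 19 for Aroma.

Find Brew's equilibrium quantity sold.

Brew's profit: π = (P_{Brew} − 10)(235 − 2P_{Brew} + P_{Aroma}).
∂π/∂P_{Brew} = 255 − 4P_{Brew} + P_{Aroma} = 0 ⇒ P_{Brew} = 63.75 + 0.25P_{Aroma}.
Similarly P_{Aroma} = 68.25 + 0.25P_{Brew}.
Plugging P_{Aroma} into Brew's best response: P_{Brew} = 63.75 + 0.25(68.25 + 0.25P_{Brew}) ⇒ 0.9375P_{Brew} = 80.8125, so P_{Brew} = 86.2.
Then P_{Aroma} = 68.25 + 0.25·86.2 = 89.8.
q_{Brew} = 235 − 2·86.2 + 89.8 = 152.4.

152.4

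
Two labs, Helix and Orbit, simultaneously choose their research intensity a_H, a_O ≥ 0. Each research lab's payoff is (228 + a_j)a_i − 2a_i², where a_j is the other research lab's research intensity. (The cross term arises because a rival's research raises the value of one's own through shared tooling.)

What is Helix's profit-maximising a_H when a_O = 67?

73.75

Helix's payoff is (228 + a_O)a_H − 2a_H².
∂π/∂a_H = 228 + a_O − 4a_H = 0, so a_H = 57 + 0.25a_O.
At a_O = 67: a_H = 57 + 0.25·67 = 73.75.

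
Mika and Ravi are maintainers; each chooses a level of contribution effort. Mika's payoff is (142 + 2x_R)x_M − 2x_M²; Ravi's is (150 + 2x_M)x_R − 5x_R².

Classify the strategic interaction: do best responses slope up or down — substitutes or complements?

strategic complements

Expanding Mika's payoff: 142x_M + 2x_Rx_M − 2x_M².
∂π/∂x_M = 142 + 2x_R − 4x_M = 0, so x_M = 35.5 + 0.5x_R.
The best-response slope dx_M/dx_R = 0.5 > 0: the reaction function is upward-sloping, so the choices are strategic complements.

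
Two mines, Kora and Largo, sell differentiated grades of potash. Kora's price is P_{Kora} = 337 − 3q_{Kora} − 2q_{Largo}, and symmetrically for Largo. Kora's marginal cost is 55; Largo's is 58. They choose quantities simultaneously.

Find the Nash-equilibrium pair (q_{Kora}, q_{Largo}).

35.4375, 34.6875

Mine Kora's profit: π = q_{Kora}(337 − 3q_{Kora} − 2q_{Largo}) − 55q_{Kora}.
∂π/∂q_{Kora} = 282 − 6q_{Kora} − 2q_{Largo} = 0 ⇒ q_{Kora} = 47 − (1/3)q_{Largo}.
Similarly q_{Largo} = 46.5 − (1/3)q_{Kora}.
Plugging q_{Largo} into Kora's best response: q_{Kora} = 47 − (1/3)(46.5 − (1/3)q_{Kora}) ⇒ (8/9)q_{Kora} = 31.5, so q_{Kora} = 35.4375.
Then q_{Largo} = 46.5 − (1/3)·35.4375 = 34.6875.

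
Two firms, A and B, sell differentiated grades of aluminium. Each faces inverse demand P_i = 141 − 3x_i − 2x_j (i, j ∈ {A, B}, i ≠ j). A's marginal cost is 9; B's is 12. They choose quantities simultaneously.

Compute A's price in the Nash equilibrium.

59.0625

Firm A's profit: π = x_A(141 − 3x_A − 2x_B) − 9x_A.
∂π/∂x_A = 132 − 6x_A − 2x_B = 0 ⇒ x_A = 22 − (1/3)x_B.
Similarly x_B = 21.5 − (1/3)x_A.
Solving the two reaction functions simultaneously: (1 − (−1/3)(−1/3))x_A = 22 − (1/3)·21.5, so (8/9)x_A = 89/6 and x_A = 16.6875.
Then x_B = 21.5 − (1/3)·16.6875 = 15.9375.
P_A = 141 − 3·16.6875 − 2·15.9375 = 59.0625.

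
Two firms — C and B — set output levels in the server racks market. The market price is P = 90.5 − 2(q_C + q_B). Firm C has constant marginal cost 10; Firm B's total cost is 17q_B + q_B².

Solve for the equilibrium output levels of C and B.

16.8, 6.65

Firm C's profit: π = q_C(90.5 − 2(q_C + q_B)) − 10q_C.
∂π/∂q_C = 80.5 − 4q_C − 2q_B = 0, so q_C = 20.125 − 0.5q_B.
For B: ∂π/∂q_B = 73.5 − 6q_B − 2q_C = 0 ⇒ q_B = 12.25 − (1/3)q_C.
Solving the two reaction functions simultaneously: (1 − (−0.5)(−1/3))q_C = 20.125 − 0.5·12.25, so (5/6)q_C = 14 and q_C = 16.8.
Then q_B = 12.25 − (1/3)·16.8 = 6.65.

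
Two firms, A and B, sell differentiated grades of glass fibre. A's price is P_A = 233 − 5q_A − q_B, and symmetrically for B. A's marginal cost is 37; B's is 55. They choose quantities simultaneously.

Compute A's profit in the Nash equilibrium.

1620

Firm A's profit: π = q_A(233 − 5q_A − q_B) − 37q_A.
∂π/∂q_A = 196 − 10q_A − q_B = 0 ⇒ q_A = 19.6 − 0.1q_B.
Similarly q_B = 17.8 − 0.1q_A.
Plugging q_B into A's best response: q_A = 19.6 − 0.1(17.8 − 0.1q_A) ⇒ 0.99q_A = 17.82, so q_A = 18.
Then q_B = 17.8 − 0.1·18 = 16.
P_A = 233 − 5·18 − 16 = 127.
Profit = (127 − 37)·18 = 1620.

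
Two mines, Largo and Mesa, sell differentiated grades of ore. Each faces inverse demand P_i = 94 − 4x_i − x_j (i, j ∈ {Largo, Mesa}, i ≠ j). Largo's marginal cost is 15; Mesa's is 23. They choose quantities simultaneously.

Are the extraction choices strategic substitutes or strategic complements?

Mine Largo's profit: π = x_{Largo}(94 − 4x_{Largo} − x_{Mesa}) − 15x_{Largo}.
∂π/∂x_{Largo} = 79 − 8x_{Largo} − x_{Mesa} = 0 ⇒ x_{Largo} = 9.875 − 0.125x_{Mesa}.
The best-response slope dx_{Largo}/dx_{Mesa} = −0.125 < 0: the reaction function is downward-sloping, so the choices are strategic substitutes.

strategic substitutes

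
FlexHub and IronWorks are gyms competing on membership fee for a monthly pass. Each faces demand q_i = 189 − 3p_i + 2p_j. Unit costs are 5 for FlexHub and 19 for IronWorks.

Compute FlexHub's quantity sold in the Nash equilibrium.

145.875

FlexHub's profit: π = (p_{FlexHub} − 5)(189 − 3p_{FlexHub} + 2p_{IronWorks}).
∂π/∂p_{FlexHub} = 204 − 6p_{FlexHub} + 2p_{IronWorks} = 0 ⇒ p_{FlexHub} = 34 + (1/3)p_{IronWorks}.
Similarly p_{IronWorks} = 41 + (1/3)p_{FlexHub}.
Solving the two reaction functions simultaneously: (1 − (1/3)(1/3))p_{FlexHub} = 34 + (1/3)·41, so (8/9)p_{FlexHub} = 143/3 and p_{FlexHub} = 53.625.
Then p_{IronWorks} = 41 + (1/3)·53.625 = 58.875.
q_{FlexHub} = 189 − 3·53.625 + 2·58.875 = 145.875.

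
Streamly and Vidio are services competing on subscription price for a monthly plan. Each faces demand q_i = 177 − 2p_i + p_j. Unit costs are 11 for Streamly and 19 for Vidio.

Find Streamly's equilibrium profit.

6361.92

Streamly's profit: π = (p_{Streamly} − 11)(177 − 2p_{Streamly} + p_{Vidio}).
∂π/∂p_{Streamly} = 199 − 4p_{Streamly} + p_{Vidio} = 0 ⇒ p_{Streamly} = 49.75 + 0.25p_{Vidio}.
Similarly p_{Vidio} = 53.75 + 0.25p_{Streamly}.
Substituting the second reaction function into the first: p_{Streamly} = 49.75 + 0.25(53.75 + 0.25p_{Streamly}), which gives 0.9375p_{Streamly} = 63.1875 ⇒ p_{Streamly} = 67.4.
Then p_{Vidio} = 53.75 + 0.25·67.4 = 70.6.
q_{Streamly} = 177 − 2·67.4 + 70.6 = 112.8.
Profit = (67.4 − 11)·112.8 = 6361.92.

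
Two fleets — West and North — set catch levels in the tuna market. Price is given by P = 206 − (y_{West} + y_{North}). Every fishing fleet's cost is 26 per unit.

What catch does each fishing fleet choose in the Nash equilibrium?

Fishing fleet West's profit: π = y_{West}(206 − (y_{West} + y_{North})) − 26y_{West}.
∂π/∂y_{West} = 180 − 2y_{West} − y_{North} = 0, so y_{West} = 90 − 0.5y_{North}.
Setting y_{West} = y_{North} in the reaction function: y_{West} = 90 − 0.5y_{West}, so y_{West} = 90 / 1.5 = 60.

60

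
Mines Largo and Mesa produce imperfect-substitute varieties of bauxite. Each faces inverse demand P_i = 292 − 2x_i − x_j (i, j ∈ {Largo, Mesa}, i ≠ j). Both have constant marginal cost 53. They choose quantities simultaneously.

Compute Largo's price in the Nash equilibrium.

148.6

Mine Largo's profit: π = x_{Largo}(292 − 2x_{Largo} − x_{Mesa}) − 53x_{Largo}.
∂π/∂x_{Largo} = 239 − 4x_{Largo} − x_{Mesa} = 0 ⇒ x_{Largo} = 59.75 − 0.25x_{Mesa}.
The game is symmetric, so in equilibrium x_{Mesa} = x_{Largo}: the reaction function gives 1.25x_{Largo} = 59.75, hence x_{Largo} = 47.8.
P_{Largo} = 292 − 2·47.8 − 47.8 = 148.6.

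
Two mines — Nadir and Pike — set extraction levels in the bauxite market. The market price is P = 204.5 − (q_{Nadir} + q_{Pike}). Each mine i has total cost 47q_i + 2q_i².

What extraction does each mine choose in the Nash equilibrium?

Mine Nadir's profit: π = q_{Nadir}(204.5 − (q_{Nadir} + q_{Pike})) − 47q_{Nadir} − 2q_{Nadir}².
∂π/∂q_{Nadir} = 157.5 − 6q_{Nadir} − q_{Pike} = 0, so q_{Nadir} = 26.25 − (1/6)q_{Pike}.
By symmetry q_{Pike} = q_{Nadir}; substituting into the reaction function, (7/6)q_{Nadir} = 26.25 and q_{Nadir} = 22.5.

22.5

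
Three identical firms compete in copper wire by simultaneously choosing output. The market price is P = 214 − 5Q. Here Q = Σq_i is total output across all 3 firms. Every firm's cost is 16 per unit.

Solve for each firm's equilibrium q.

A representative firm's profit is π_i = q_i(214 − 5Q) − 16q_i, with Q = q_i + Σ_{j≠i} q_j.
First-order condition: 198 − 10q_i − 5Σ_{j≠i} q_j = 0.
With identical firms, set every q_j = q: then 198 − 10q − 10q = 0, i.e. q = 198/20 = 9.9.

9.9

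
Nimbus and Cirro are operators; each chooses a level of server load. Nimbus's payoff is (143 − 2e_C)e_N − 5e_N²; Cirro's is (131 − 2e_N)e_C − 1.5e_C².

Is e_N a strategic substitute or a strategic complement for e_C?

Expanding Nimbus's payoff: 143e_N − 2e_Ce_N − 5e_N².
∂π/∂e_N = 143 − 2e_C − 10e_N = 0, so e_N = 14.3 − 0.2e_C.
The best-response slope de_N/de_C = −0.2 < 0: the reaction function is downward-sloping, so the choices are strategic substitutes.

strategic substitutes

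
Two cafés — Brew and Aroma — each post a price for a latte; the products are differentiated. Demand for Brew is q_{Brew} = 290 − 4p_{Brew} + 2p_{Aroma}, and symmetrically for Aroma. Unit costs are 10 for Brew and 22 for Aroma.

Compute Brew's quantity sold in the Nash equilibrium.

186.4

Brew's profit: π = (p_{Brew} − 10)(290 − 4p_{Brew} + 2p_{Aroma}).
∂π/∂p_{Brew} = 330 − 8p_{Brew} + 2p_{Aroma} = 0 ⇒ p_{Brew} = 41.25 + 0.25p_{Aroma}.
Similarly p_{Aroma} = 47.25 + 0.25p_{Brew}.
Solving the two reaction functions simultaneously: (1 − (0.25)(0.25))p_{Brew} = 41.25 + 0.25·47.25, so 0.9375p_{Brew} = 53.0625 and p_{Brew} = 56.6.
Then p_{Aroma} = 47.25 + 0.25·56.6 = 61.4.
q_{Brew} = 290 − 4·56.6 + 2·61.4 = 186.4.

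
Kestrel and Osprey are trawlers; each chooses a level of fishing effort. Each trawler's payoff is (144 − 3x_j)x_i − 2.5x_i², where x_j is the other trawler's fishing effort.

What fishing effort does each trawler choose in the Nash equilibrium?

18

Kestrel's payoff is (144 − 3x_O)x_K − 2.5x_K².
∂π/∂x_K = 144 − 3x_O − 5x_K = 0, so x_K = 28.8 − 0.6x_O.
Setting x_K = x_O in the reaction function: x_K = 28.8 − 0.6x_K, so x_K = 28.8 / 1.6 = 18.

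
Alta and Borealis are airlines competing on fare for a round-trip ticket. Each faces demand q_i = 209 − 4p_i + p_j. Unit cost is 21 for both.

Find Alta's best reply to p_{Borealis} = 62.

Alta's profit: π = (p_{Alta} − 21)(209 − 4p_{Alta} + p_{Borealis}).
∂π/∂p_{Alta} = 293 − 8p_{Alta} + p_{Borealis} = 0 ⇒ p_{Alta} = 36.625 + 0.125p_{Borealis}.
At p_{Borealis} = 62: p_{Alta} = 36.625 + 0.125·62 = 44.375.

44.375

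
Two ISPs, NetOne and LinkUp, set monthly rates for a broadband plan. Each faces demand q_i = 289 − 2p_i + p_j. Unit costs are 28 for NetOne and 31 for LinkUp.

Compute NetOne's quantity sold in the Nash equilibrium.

NetOne's profit: π = (p_{NetOne} − 28)(289 − 2p_{NetOne} + p_{LinkUp}).
∂π/∂p_{NetOne} = 345 − 4p_{NetOne} + p_{LinkUp} = 0 ⇒ p_{NetOne} = 86.25 + 0.25p_{LinkUp}.
Similarly p_{LinkUp} = 87.75 + 0.25p_{NetOne}.
Plugging p_{LinkUp} into NetOne's best response: p_{NetOne} = 86.25 + 0.25(87.75 + 0.25p_{NetOne}) ⇒ 0.9375p_{NetOne} = 108.1875, so p_{NetOne} = 115.4.
Then p_{LinkUp} = 87.75 + 0.25·115.4 = 116.6.
q_{NetOne} = 289 − 2·115.4 + 116.6 = 174.8.

174.8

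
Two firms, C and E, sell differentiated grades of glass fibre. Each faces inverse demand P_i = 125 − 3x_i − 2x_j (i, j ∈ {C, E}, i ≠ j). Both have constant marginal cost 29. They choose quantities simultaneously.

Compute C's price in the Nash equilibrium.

65

Firm C's profit: π = x_C(125 − 3x_C − 2x_E) − 29x_C.
∂π/∂x_C = 96 − 6x_C − 2x_E = 0 ⇒ x_C = 16 − (1/3)x_E.
The game is symmetric, so in equilibrium x_E = x_C: the reaction function gives (4/3)x_C = 16, hence x_C = 12.
P_C = 125 − 3·12 − 2·12 = 65.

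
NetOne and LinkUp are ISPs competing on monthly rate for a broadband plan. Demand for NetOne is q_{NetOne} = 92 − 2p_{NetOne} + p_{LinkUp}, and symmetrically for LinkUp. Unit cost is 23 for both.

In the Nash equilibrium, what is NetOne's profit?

NetOne's profit: π = (p_{NetOne} − 23)(92 − 2p_{NetOne} + p_{LinkUp}).
∂π/∂p_{NetOne} = 138 − 4p_{NetOne} + p_{LinkUp} = 0 ⇒ p_{NetOne} = 34.5 + 0.25p_{LinkUp}.
Setting p_{NetOne} = p_{LinkUp} in the reaction function: p_{NetOne} = 34.5 + 0.25p_{NetOne}, so p_{NetOne} = 34.5 / 0.75 = 46.
q_{NetOne} = 92 − 2·46 + 46 = 46.
Profit = (46 − 23)·46 = 1058.

1058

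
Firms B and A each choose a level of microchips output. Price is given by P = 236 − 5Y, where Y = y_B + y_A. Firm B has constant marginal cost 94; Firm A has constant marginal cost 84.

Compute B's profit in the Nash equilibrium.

Firm B's profit: π = y_B(236 − 5(y_B + y_A)) − 94y_B.
∂π/∂y_B = 142 − 10y_B − 5y_A = 0, so y_B = 14.2 − 0.5y_A.
By the same steps for A: y_A = 15.2 − 0.5y_B.
Plugging y_A into B's best response: y_B = 14.2 − 0.5(15.2 − 0.5y_B) ⇒ 0.75y_B = 6.6, so y_B = 8.8.
Then y_A = 15.2 − 0.5·8.8 = 10.8.
Price P = 236 − 5·19.6 = 138.
B's profit: (138 − 94)·8.8 = 387.2.

387.2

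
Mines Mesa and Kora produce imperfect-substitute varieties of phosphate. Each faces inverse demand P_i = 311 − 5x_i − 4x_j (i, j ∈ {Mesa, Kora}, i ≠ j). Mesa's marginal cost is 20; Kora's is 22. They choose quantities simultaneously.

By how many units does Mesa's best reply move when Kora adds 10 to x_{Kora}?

-4

Mine Mesa's profit: π = x_{Mesa}(311 − 5x_{Mesa} − 4x_{Kora}) − 20x_{Mesa}.
∂π/∂x_{Mesa} = 291 − 10x_{Mesa} − 4x_{Kora} = 0 ⇒ x_{Mesa} = 29.1 − 0.4x_{Kora}.
The reaction-function slope is −0.4, so a 10-unit rise in x_{Kora} moves x_{Mesa} by −0.4 × 10 = −4. Mesa's best response falls — the actions are strategic substitutes.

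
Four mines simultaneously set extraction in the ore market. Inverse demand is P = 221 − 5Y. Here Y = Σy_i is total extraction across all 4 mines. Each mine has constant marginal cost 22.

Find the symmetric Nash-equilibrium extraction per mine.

7.96

A representative mine's profit is π_i = y_i(221 − 5Y) − 22y_i, with Y = y_i + Σ_{j≠i} y_j.
First-order condition: 199 − 10y_i − 5Σ_{j≠i} y_j = 0.
Imposing symmetry (y_j = y for all j) turns Σ_{j≠i} y_j into 3y, so 199 = 25y and y = 7.96.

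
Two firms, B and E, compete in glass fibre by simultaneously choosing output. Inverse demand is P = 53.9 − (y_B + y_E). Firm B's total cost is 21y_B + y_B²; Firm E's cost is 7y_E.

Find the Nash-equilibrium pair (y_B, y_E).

Firm B's profit: π = y_B(53.9 − (y_B + y_E)) − 21y_B − y_B².
∂π/∂y_B = 32.9 − 4y_B − y_E = 0, so y_B = 8.225 − 0.25y_E.
For E: ∂π/∂y_E = 46.9 − 2y_E − y_B = 0 ⇒ y_E = 23.45 − 0.5y_B.
Solving the two reaction functions simultaneously: (1 − (−0.25)(−0.5))y_B = 8.225 − 0.25·23.45, so 0.875y_B = 2.3625 and y_B = 2.7.
Then y_E = 23.45 − 0.5·2.7 = 22.1.

2.7, 22.1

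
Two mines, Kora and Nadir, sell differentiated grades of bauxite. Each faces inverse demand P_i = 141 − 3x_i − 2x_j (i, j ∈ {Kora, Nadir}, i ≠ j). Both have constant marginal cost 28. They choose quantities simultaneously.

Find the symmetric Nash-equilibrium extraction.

14.125

Mine Kora's profit: π = x_{Kora}(141 − 3x_{Kora} − 2x_{Nadir}) − 28x_{Kora}.
∂π/∂x_{Kora} = 113 − 6x_{Kora} − 2x_{Nadir} = 0 ⇒ x_{Kora} = 113/6 − (1/3)x_{Nadir}.
By symmetry x_{Nadir} = x_{Kora}; substituting into the reaction function, (4/3)x_{Kora} = 113/6 and x_{Kora} = 14.125.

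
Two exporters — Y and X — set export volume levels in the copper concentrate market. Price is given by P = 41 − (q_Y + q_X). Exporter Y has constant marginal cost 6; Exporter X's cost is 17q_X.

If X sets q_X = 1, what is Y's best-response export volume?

Exporter Y's profit: π = q_Y(41 − (q_Y + q_X)) − 6q_Y.
∂π/∂q_Y = 35 − 2q_Y − q_X = 0, so q_Y = 17.5 − 0.5q_X.
At q_X = 1: q_Y = 17.5 − 0.5·1 = 17.

17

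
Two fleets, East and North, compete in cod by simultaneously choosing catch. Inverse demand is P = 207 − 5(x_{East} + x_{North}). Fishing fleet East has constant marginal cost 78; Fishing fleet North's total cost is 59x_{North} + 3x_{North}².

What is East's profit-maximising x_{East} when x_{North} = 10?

7.9

Fishing fleet East's profit: π = x_{East}(207 − 5(x_{East} + x_{North})) − 78x_{East}.
∂π/∂x_{East} = 129 − 10x_{East} − 5x_{North} = 0, so x_{East} = 12.9 − 0.5x_{North}.
At x_{North} = 10: x_{East} = 12.9 − 0.5·10 = 7.9.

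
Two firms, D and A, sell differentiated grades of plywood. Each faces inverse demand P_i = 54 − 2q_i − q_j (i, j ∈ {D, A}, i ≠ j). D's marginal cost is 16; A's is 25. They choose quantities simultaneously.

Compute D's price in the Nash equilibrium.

32.4

Firm D's profit: π = q_D(54 − 2q_D − q_A) − 16q_D.
∂π/∂q_D = 38 − 4q_D − q_A = 0 ⇒ q_D = 9.5 − 0.25q_A.
Similarly q_A = 7.25 − 0.25q_D.
Solving the two reaction functions simultaneously: (1 − (−0.25)(−0.25))q_D = 9.5 − 0.25·7.25, so 0.9375q_D = 7.6875 and q_D = 8.2.
Then q_A = 7.25 − 0.25·8.2 = 5.2.
P_D = 54 − 2·8.2 − 5.2 = 32.4.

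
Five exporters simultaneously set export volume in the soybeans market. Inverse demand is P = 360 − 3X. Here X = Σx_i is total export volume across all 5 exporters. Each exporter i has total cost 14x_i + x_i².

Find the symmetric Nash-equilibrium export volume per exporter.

A representative exporter's profit is π_i = x_i(360 − 3X) − 14x_i − x_i², with X = x_i + Σ_{j≠i} x_j.
First-order condition: 346 − 8x_i − 3Σ_{j≠i} x_j = 0.
In a symmetric equilibrium every exporter chooses the same x, so Σ_{j≠i} x_j = 4x. The condition becomes 346 − 20x = 0, giving x = 346/20 = 17.3.

17.3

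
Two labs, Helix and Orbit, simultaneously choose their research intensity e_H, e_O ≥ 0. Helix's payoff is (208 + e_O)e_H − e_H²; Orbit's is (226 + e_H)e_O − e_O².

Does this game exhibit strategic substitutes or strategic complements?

strategic complements

Expanding Helix's payoff: 208e_H + e_Oe_H − e_H².
∂π/∂e_H = 208 + e_O − 2e_H = 0, so e_H = 104 + 0.5e_O.
The best-response slope de_H/de_O = 0.5 > 0: the reaction function is upward-sloping, so the choices are strategic complements.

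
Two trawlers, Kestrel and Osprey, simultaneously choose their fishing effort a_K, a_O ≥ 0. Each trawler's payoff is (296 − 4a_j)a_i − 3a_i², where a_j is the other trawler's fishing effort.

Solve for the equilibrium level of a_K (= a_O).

Kestrel's payoff is (296 − 4a_O)a_K − 3a_K².
∂π/∂a_K = 296 − 4a_O − 6a_K = 0, so a_K = 148/3 − (2/3)a_O.
The game is symmetric, so in equilibrium a_O = a_K: the reaction function gives (5/3)a_K = 148/3, hence a_K = 29.6.

29.6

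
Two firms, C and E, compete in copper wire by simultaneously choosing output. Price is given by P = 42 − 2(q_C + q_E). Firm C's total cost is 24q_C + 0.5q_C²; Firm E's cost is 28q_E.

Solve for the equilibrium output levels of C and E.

Firm C's profit: π = q_C(42 − 2(q_C + q_E)) − 24q_C − 0.5q_C².
∂π/∂q_C = 18 − 5q_C − 2q_E = 0, so q_C = 3.6 − 0.4q_E.
For E: ∂π/∂q_E = 14 − 4q_E − 2q_C = 0 ⇒ q_E = 3.5 − 0.5q_C.
Solving the two reaction functions simultaneously: (1 − (−0.4)(−0.5))q_C = 3.6 − 0.4·3.5, so 0.8q_C = 2.2 and q_C = 2.75.
Then q_E = 3.5 − 0.5·2.75 = 2.125.

2.75, 2.125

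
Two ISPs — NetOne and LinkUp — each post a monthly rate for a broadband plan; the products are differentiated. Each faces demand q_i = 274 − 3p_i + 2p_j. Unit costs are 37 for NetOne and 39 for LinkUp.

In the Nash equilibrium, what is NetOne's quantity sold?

178.875

NetOne's profit: π = (p_{NetOne} − 37)(274 − 3p_{NetOne} + 2p_{LinkUp}).
∂π/∂p_{NetOne} = 385 − 6p_{NetOne} + 2p_{LinkUp} = 0 ⇒ p_{NetOne} = 385/6 + (1/3)p_{LinkUp}.
Similarly p_{LinkUp} = 391/6 + (1/3)p_{NetOne}.
Solving the two reaction functions simultaneously: (1 − (1/3)(1/3))p_{NetOne} = 385/6 + (1/3)·(391/6), so (8/9)p_{NetOne} = 773/9 and p_{NetOne} = 96.625.
Then p_{LinkUp} = 391/6 + (1/3)·96.625 = 97.375.
q_{NetOne} = 274 − 3·96.625 + 2·97.375 = 178.875.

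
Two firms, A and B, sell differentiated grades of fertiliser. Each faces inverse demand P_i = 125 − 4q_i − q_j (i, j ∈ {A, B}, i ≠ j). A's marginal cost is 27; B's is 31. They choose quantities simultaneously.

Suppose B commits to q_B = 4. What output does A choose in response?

Firm A's profit: π = q_A(125 − 4q_A − q_B) − 27q_A.
∂π/∂q_A = 98 − 8q_A − q_B = 0 ⇒ q_A = 12.25 − 0.125q_B.
At q_B = 4: q_A = 12.25 − 0.125·4 = 11.75.

11.75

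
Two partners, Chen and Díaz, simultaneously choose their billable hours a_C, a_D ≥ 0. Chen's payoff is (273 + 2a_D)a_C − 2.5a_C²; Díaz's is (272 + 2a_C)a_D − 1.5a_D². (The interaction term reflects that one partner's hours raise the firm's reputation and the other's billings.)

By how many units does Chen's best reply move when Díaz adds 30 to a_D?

Expanding Chen's payoff: 273a_C + 2a_Da_C − 2.5a_C².
∂π/∂a_C = 273 + 2a_D − 5a_C = 0, so a_C = 54.6 + 0.4a_D.
The reaction-function slope is 0.4, so a 30-unit rise in a_D moves a_C by 0.4 × 30 = 12. Chen's best response rises — the actions are strategic complements.

12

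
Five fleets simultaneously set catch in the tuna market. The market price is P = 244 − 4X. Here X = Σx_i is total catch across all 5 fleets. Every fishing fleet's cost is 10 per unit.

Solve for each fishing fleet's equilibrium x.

9.75

A representative fishing fleet's profit is π_i = x_i(244 − 4X) − 10x_i, with X = x_i + Σ_{j≠i} x_j.
First-order condition: 234 − 8x_i − 4Σ_{j≠i} x_j = 0.
With identical fishing fleets, set every x_j = x: then 234 − 8x − 16x = 0, i.e. x = 234/24 = 9.75.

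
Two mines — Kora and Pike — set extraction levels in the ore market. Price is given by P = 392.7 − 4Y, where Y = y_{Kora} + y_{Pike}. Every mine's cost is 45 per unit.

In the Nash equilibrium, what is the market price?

160.9

Mine Kora's profit: π = y_{Kora}(392.7 − 4(y_{Kora} + y_{Pike})) − 45y_{Kora}.
∂π/∂y_{Kora} = 347.7 − 8y_{Kora} − 4y_{Pike} = 0, so y_{Kora} = 43.4625 − 0.5y_{Pike}.
By symmetry y_{Pike} = y_{Kora}; substituting into the reaction function, 1.5y_{Kora} = 43.4625 and y_{Kora} = 28.975.
Equilibrium price: P = 392.7 − 4·57.95 = 160.9.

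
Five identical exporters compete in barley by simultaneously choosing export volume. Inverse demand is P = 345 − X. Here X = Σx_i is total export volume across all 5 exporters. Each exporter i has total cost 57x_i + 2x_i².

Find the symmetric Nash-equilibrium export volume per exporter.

A representative exporter's profit is π_i = x_i(345 − X) − 57x_i − 2x_i², with X = x_i + Σ_{j≠i} x_j.
First-order condition: 288 − 6x_i − Σ_{j≠i} x_j = 0.
Imposing symmetry (x_j = x for all j) turns Σ_{j≠i} x_j into 4x, so 288 = 10x and x = 28.8.

28.8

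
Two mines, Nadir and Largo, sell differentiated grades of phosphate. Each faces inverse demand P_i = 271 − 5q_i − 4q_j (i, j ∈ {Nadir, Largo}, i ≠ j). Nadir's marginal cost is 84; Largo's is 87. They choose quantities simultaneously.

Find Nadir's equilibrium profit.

911.25

Mine Nadir's profit: π = q_{Nadir}(271 − 5q_{Nadir} − 4q_{Largo}) − 84q_{Nadir}.
∂π/∂q_{Nadir} = 187 − 10q_{Nadir} − 4q_{Largo} = 0 ⇒ q_{Nadir} = 18.7 − 0.4q_{Largo}.
Similarly q_{Largo} = 18.4 − 0.4q_{Nadir}.
Substituting the second reaction function into the first: q_{Nadir} = 18.7 − 0.4(18.4 − 0.4q_{Nadir}), which gives 0.84q_{Nadir} = 11.34 ⇒ q_{Nadir} = 13.5.
Then q_{Largo} = 18.4 − 0.4·13.5 = 13.
P_{Nadir} = 271 − 5·13.5 − 4·13 = 151.5.
Profit = (151.5 − 84)·13.5 = 911.25.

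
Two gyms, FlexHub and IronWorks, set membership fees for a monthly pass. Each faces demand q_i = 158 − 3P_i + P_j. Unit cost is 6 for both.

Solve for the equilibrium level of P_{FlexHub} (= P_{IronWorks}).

FlexHub's profit: π = (P_{FlexHub} − 6)(158 − 3P_{FlexHub} + P_{IronWorks}).
∂π/∂P_{FlexHub} = 176 − 6P_{FlexHub} + P_{IronWorks} = 0 ⇒ P_{FlexHub} = 88/3 + (1/6)P_{IronWorks}.
Setting P_{FlexHub} = P_{IronWorks} in the reaction function: P_{FlexHub} = 88/3 + (1/6)P_{FlexHub}, so P_{FlexHub} = (88/3) / (5/6) = 35.2.

35.2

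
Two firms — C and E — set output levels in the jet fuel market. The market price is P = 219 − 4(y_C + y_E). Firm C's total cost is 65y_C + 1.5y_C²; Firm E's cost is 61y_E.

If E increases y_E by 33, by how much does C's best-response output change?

-12

Firm C's profit: π = y_C(219 − 4(y_C + y_E)) − 65y_C − 1.5y_C².
∂π/∂y_C = 154 − 11y_C − 4y_E = 0, so y_C = 14 − (4/11)y_E.
The reaction-function slope is −4/11, so a 33-unit rise in y_E moves y_C by −4/11 × 33 = −12. C's best response falls — the actions are strategic substitutes.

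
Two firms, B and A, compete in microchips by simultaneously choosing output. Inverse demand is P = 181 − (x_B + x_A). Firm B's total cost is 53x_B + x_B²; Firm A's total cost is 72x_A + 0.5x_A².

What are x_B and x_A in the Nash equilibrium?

Firm B's profit: π = x_B(181 − (x_B + x_A)) − 53x_B − x_B².
∂π/∂x_B = 128 − 4x_B − x_A = 0, so x_B = 32 − 0.25x_A.
For A: ∂π/∂x_A = 109 − 3x_A − x_B = 0 ⇒ x_A = 109/3 − (1/3)x_B.
Solving the two reaction functions simultaneously: (1 − (−0.25)(−1/3))x_B = 32 − 0.25·(109/3), so (11/12)x_B = 275/12 and x_B = 25.
Then x_A = 109/3 − (1/3)·25 = 28.

25, 28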